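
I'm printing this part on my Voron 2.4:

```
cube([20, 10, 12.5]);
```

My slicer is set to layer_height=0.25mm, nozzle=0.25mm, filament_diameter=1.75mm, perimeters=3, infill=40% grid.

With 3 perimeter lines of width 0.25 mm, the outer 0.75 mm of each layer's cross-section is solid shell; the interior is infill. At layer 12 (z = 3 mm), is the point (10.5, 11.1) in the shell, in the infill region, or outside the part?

outside

At z = 3 mm: the cube (footprint 20×10) is included at this height. Overall, the cross-section is a single solid region. The nearest boundary edge runs (20.00, 10.00)→(0.00, 10.00); distance from the point to it = 1.10 mm. The point is not inside any of the regions above, so it lies outside the cross-section (1.10 mm from the nearest boundary).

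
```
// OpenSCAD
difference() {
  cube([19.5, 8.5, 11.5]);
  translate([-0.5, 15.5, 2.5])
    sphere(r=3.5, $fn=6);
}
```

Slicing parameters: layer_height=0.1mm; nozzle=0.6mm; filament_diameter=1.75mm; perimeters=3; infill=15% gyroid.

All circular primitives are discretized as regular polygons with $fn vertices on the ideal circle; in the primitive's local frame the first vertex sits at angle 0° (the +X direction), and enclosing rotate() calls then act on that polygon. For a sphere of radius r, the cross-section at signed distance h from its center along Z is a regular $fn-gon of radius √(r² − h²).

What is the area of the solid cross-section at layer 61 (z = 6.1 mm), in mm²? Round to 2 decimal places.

At z = 6.1 mm: the cube is present — its section is the full 19.5×8.5 rectangle (area 165.75 mm²); the sphere at (-0.5, 15.5) is absent (|z−center|=3.600 > r=3.5); Taking the first minus the rest: none of the subtracted shapes is present at this height, so the 19.5×8.5 cube is unchanged — area = 165.75 mm². Overall, the cross-section is a single solid region. Net area = 165.75 mm².

165.75 mm²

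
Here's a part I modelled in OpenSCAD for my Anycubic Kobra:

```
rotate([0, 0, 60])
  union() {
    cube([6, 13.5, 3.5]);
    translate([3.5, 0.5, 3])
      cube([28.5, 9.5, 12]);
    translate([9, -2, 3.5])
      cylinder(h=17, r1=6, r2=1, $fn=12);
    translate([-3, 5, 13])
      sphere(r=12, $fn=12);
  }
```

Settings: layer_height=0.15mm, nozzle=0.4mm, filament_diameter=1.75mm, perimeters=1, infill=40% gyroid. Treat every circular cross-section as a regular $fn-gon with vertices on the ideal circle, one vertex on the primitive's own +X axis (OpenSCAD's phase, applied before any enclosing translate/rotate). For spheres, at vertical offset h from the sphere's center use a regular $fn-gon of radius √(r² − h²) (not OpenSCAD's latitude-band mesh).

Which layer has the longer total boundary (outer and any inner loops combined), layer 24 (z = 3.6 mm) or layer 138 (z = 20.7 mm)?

Layer 24 (z = 3.6): the cube is not intersected at this z (z outside [0, 3.5]); the cube at (3.5, 0.5) is present — its section is the full 28.5×9.5 rectangle (perimeter 76.00 mm); the cone at (9, -2) contributes a regular 12-gon of circumradius 5.971 (interpolated between r1=6 and r2=1 at t=0.006) (perimeter = 2·12·5.971·sin(180°/12) = 37.09 mm); the r=12 sphere at (-3, 5) contributes a regular 12-gon of circumradius √(12²−9.4²) = 7.459 (perimeter = 2·12·7.459·sin(180°/12) = 46.33 mm); Taking the union: the regions partially overlap (shared area 28.73 mm²), so the edge portions inside another operand are dropped and the merged outline is re-measured after clipping — boundary = 120.88 mm; (whole slice rotated 60° about Z — lengths, areas and connectivity unchanged). So its perimeter = 120.88 mm. Layer 138 (z = 20.7): the cube is not intersected at this z (z outside [0, 3.5]); the cube at (3.5, 0.5) does not reach this height (z outside [3, 15]); the cone at (9, -2) is not intersected at this z (z outside [3.5, 20.5]); the r=12 sphere at (-3, 5) contributes a regular 12-gon of circumradius √(12²−7.7²) = 9.204 (perimeter = 2·12·9.204·sin(180°/12) = 57.17 mm); Merging all regions: only the r=12 sphere at (-3, 5) is present, so the union is just that shape — boundary = 57.17 mm; (rotated 60° about Z; rotation is an isometry so areas/perimeters/island counts are preserved). So its perimeter = 57.17 mm. Layer 24 is larger (120.88 vs 57.17 mm).

layer 24 (z = 3.6 mm)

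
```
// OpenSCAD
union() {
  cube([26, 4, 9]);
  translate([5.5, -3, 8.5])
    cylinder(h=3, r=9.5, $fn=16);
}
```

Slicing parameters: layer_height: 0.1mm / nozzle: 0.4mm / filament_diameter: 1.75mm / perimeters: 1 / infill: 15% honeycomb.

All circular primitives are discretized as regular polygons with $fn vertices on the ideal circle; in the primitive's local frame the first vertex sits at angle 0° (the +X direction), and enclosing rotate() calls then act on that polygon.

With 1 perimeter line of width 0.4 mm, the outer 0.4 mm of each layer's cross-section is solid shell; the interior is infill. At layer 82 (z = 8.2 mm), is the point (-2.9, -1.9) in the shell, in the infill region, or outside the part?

outside

At z = 8.2 mm: the cube (footprint 26×4) is included at this height; the cylinder at (5.5, -3) is absent (z outside [8.5, 11.5]); Merging all regions: only the 26×4 cube is present, so the union is just that shape — 1 connected region. Overall, the cross-section is a single solid region. The nearest boundary edge runs (0.00, 0.00)→(26.00, 0.00); distance from the point to it = 3.47 mm. The point is not inside any of the regions above, so it lies outside the cross-section (3.47 mm from the nearest boundary).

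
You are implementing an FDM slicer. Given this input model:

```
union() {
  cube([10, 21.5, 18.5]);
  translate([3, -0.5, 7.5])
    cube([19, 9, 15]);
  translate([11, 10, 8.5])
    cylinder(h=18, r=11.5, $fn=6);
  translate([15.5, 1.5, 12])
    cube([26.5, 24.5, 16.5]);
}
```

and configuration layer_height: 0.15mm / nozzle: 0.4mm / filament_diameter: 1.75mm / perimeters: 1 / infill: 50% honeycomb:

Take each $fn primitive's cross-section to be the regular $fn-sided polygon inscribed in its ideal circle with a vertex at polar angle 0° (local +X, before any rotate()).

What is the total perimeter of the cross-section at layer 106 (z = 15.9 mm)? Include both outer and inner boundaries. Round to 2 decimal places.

At z = 15.9 mm: the cube (footprint 10×21.5) is included at this height (perimeter 63.00 mm); the 19×9 cube at (3, -0.5) contributes its full rectangle (perimeter 56.00 mm); the cylinder at (11, 10): section is a regular 6-gon, circumradius r=11.5 (perimeter = 2·6·11.500·sin(180°/6) = 69.00 mm); the cube at (15.5, 1.5) is present — its section is the full 26.5×24.5 rectangle (perimeter 102.00 mm); Taking the union: the regions partially overlap (shared area 385.14 mm²), so the edge portions inside another operand are dropped and the merged outline is re-measured after clipping — boundary = 140.35 mm. Overall, the cross-section is a single solid region. Total boundary length (outer) = 140.35 mm.

140.35 mm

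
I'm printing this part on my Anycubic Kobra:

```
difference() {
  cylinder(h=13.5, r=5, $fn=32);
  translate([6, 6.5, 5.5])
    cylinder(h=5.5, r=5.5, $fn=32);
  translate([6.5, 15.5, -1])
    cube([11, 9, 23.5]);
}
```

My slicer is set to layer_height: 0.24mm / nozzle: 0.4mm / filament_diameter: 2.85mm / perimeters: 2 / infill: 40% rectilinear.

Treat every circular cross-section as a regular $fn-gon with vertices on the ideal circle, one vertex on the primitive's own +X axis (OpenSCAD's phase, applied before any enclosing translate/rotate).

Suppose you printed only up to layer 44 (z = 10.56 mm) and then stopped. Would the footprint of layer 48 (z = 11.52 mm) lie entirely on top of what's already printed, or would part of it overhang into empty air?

part overhangs

Compare the two slices. At z = 10.56: the cylinder: section is a regular 32-gon, circumradius r=5 (area = (32/2)·5.000²·sin(360°/32) = 78.04 mm²); the r=5.5 cylinder at (6, 6.5) contributes a regular 32-gon of circumradius 5.5 (area = (32/2)·5.500²·sin(360°/32) = 94.42 mm²); the 11×9 cube at (6.5, 15.5) contributes its full rectangle (area 99.00 mm²); Subtracting the remaining from the first: starting from the r=5 cylinder (78.04 mm²), the r=5.5 cylinder at (6, 6.5) partially overlaps it — only the 6.13 mm² overlap (of its 94.42 mm²) is removed, clipping the outline; the 11×9 cube at (6.5, 15.5) misses the remaining region (no effect) — area = 71.90 mm². At z = 11.52: the cylinder: section is a regular 32-gon, circumradius r=5 (area = (32/2)·5.000²·sin(360°/32) = 78.04 mm²); the cylinder at (6, 6.5) is not intersected at this z (z outside [5.5, 11]); the 11×9 cube at (6.5, 15.5) contributes its full rectangle (area 99.00 mm²); Taking the first minus the rest: starting from the r=5 cylinder (78.04 mm²), the 11×9 cube at (6.5, 15.5) misses the remaining region (no effect) — area = 78.04 mm². Checking containment: at z = 11.52 the cross-section extends beyond the z = 10.56 cross-section by about 6.13 mm².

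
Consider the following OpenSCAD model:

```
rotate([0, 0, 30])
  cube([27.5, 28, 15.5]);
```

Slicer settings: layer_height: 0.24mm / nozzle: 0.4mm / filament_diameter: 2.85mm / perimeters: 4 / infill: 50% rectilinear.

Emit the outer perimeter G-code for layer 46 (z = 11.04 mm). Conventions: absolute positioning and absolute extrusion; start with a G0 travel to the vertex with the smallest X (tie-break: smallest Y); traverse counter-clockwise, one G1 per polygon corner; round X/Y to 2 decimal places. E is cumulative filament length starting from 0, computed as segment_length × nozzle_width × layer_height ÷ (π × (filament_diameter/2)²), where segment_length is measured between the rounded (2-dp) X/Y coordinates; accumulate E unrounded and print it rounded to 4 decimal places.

At z = 11.04 mm: the cube (footprint 27.5×28) is included at this height; (rotated 30° about Z; rotation is an isometry so areas/perimeters/island counts are preserved). The outline is a single polygon with 4 vertices. Extrusion per mm of travel: 0.4 × 0.24 / (π × 1.425²) = 0.015048. Accumulating E over each segment gives final E = 1.6705.

G0 X-14.00 Y24.25 Z11.04
G1 X0.00 Y0.00 E0.4214
G1 X23.82 Y13.75 E0.8353
G1 X9.82 Y38.00 E1.2566
G1 X-14.00 Y24.25 E1.6705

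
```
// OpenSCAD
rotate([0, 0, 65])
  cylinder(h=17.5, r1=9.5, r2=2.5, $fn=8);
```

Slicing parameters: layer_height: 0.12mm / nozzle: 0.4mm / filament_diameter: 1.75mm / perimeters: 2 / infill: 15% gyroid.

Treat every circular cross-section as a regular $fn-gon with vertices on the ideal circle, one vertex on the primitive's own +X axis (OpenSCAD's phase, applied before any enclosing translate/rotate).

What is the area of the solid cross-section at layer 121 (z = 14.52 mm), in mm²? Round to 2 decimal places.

38.55 mm²

At z = 14.52 mm: the cone (r1=9.5→r2=2.5) has section circumradius 3.692 here — a regular 8-gon (area = (8/2)·3.692²·sin(360°/8) = 38.55 mm²); (whole slice rotated 65° about Z — lengths, areas and connectivity unchanged). Overall, the cross-section is a single solid region. Net area = 38.55 mm².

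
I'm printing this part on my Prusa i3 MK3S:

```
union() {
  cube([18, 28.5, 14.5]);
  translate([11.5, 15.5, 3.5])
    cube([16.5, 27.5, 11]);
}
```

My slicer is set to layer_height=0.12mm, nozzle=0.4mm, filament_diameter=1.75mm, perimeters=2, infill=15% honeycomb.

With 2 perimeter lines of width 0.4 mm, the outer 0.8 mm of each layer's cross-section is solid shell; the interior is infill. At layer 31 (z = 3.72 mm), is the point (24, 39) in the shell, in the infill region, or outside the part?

infill

At z = 3.72 mm: the cube is present — its section is the full 18×28.5 rectangle; the 16.5×27.5 cube at (11.5, 15.5) contributes its full rectangle; Combining (union): the regions partially overlap (shared area 84.50 mm²), so overlapping operands fuse into one piece — 1 connected region. Overall, the cross-section is a single solid region. The nearest boundary edge runs (11.50, 43.00)→(28.00, 43.00); distance from the point to it = 4.00 mm. The point is inside the cross-section and 4.00 mm from the nearest boundary — more than the 0.8 mm shell width (2 × 0.4), so it's in the infill interior.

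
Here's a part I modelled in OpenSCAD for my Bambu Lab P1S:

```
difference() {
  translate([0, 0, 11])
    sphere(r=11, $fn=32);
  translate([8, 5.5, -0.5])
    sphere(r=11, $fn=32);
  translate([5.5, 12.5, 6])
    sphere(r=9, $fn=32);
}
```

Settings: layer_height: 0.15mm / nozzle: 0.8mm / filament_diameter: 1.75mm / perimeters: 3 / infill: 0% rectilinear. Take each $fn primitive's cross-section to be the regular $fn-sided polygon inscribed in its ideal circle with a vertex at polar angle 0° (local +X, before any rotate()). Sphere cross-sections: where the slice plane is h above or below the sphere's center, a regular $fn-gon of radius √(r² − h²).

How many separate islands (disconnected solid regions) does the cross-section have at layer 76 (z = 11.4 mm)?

1

At z = 11.4 mm: the r=11 sphere slices to a regular 32-gon of circumradius 10.993 (√(r²−h²) with h=0.4 from center); the sphere at (8, 5.5) does not reach this height (|z−center|=11.900 > r=11); the sphere at (5.5, 12.5): section is a regular 32-gon, circumradius = √(r²−h²) = √(9²−5.4²) = 7.200; Subtracting the remaining from the first: starting from the r=11 sphere, the r=9 sphere at (5.5, 12.5) partially overlaps it — only the 35.46 mm² overlap (of its 161.82 mm²) is removed, clipping the outline — 1 connected region. Overall, the cross-section is a single solid region. Island count = 1.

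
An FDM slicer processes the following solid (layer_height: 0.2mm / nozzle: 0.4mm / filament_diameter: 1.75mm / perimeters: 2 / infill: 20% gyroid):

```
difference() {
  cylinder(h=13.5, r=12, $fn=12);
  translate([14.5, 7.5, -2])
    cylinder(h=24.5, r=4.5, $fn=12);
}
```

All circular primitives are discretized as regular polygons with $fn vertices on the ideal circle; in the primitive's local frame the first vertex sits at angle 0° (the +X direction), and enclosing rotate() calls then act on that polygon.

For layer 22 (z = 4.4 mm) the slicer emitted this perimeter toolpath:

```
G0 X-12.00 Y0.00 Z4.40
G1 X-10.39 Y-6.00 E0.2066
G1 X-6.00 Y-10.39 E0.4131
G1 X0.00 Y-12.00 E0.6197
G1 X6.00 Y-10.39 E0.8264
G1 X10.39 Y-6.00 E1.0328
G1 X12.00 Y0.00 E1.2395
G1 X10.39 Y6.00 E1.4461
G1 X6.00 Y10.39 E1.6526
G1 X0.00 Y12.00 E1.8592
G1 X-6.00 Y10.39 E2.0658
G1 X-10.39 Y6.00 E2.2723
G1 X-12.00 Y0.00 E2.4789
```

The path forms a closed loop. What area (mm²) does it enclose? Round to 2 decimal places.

431.90 mm²

Apply the shoelace formula to the sequence of (X, Y) vertices; enclosed area = 431.90 mm².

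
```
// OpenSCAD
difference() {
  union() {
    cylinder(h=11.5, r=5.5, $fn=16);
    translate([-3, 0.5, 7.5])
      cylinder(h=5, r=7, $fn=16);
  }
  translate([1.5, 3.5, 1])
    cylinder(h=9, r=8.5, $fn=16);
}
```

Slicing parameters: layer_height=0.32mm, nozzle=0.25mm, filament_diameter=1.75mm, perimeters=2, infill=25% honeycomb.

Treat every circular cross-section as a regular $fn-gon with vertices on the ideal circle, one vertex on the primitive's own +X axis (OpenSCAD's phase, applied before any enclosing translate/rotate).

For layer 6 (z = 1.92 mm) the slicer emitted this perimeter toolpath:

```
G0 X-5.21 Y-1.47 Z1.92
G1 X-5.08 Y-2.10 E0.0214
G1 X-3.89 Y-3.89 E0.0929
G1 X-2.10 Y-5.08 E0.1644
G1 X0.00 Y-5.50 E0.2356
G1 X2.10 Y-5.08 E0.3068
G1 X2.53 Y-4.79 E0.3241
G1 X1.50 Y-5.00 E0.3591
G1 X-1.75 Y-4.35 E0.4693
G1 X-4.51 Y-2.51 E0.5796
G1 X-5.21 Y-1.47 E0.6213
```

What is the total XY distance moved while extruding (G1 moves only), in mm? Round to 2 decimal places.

18.68 mm

Sum the Euclidean lengths of each G1 segment: total = 18.68 mm.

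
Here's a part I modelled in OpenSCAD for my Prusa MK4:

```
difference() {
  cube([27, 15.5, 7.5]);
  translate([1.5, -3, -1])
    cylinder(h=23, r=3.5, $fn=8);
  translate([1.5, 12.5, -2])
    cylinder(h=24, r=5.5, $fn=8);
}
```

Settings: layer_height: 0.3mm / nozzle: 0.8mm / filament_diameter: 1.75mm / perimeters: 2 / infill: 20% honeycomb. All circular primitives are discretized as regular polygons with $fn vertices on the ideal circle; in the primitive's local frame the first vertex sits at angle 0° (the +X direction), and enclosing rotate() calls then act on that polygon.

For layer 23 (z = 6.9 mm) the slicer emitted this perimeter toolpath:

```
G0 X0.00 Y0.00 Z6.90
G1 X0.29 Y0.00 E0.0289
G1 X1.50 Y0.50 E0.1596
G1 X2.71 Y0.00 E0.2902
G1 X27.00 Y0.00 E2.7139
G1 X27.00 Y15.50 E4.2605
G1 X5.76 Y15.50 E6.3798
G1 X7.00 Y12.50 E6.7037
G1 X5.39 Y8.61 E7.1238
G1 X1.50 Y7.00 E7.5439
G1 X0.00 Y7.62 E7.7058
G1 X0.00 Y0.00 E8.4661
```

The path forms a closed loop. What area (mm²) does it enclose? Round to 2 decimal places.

369.57 mm²

Apply the shoelace formula to the sequence of (X, Y) vertices; enclosed area = 369.57 mm².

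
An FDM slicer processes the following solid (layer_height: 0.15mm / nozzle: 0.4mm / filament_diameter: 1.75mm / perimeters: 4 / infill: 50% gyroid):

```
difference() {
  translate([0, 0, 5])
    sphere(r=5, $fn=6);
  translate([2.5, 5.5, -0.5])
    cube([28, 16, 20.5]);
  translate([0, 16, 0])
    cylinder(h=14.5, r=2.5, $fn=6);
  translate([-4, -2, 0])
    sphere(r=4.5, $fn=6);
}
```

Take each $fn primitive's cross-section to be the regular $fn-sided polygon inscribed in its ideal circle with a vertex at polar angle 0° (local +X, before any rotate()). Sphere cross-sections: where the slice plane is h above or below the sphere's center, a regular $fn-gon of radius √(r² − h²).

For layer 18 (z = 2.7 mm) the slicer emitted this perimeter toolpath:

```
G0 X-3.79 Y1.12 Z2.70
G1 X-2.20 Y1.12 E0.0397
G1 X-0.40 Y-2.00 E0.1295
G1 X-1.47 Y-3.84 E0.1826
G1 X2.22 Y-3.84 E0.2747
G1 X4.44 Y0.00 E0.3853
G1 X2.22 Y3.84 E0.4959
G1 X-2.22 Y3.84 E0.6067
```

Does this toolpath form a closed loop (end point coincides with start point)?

no

Start point (G0): (-3.79, 1.12). End point (last G1): the path does not return to the start — open.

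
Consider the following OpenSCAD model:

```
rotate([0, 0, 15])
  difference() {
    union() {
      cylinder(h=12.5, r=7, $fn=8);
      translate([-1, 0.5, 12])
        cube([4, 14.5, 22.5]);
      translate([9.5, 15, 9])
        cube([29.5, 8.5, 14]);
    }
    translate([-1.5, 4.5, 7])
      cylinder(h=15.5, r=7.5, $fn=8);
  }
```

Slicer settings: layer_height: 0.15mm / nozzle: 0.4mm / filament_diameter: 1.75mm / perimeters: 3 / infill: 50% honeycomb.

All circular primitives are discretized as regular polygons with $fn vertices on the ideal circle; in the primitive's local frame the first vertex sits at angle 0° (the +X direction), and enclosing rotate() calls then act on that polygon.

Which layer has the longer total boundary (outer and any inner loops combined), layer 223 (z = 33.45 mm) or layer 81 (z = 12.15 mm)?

Layer 223 (z = 33.45): the cylinder does not reach this height (z outside [0, 12.5]); the 4×14.5 cube at (-1, 0.5) contributes its full rectangle (perimeter 37.00 mm); the cube at (9.5, 15) is absent (z outside [9, 23]); Merging all regions: only the 4×14.5 cube at (-1, 0.5) is present, so the union is just that shape — boundary = 37.00 mm; the cylinder at (-1.5, 4.5) is not intersected at this z (z outside [7, 22.5]); After the difference (first − rest): none of the subtracted shapes is present at this height, so that combined region is unchanged — boundary = 37.00 mm; (whole slice rotated 15° about Z — lengths, areas and connectivity unchanged). So its perimeter = 37.00 mm. Layer 81 (z = 12.15): the cylinder: section is a regular 8-gon, circumradius r=7 (perimeter = 2·8·7.000·sin(180°/8) = 42.86 mm); the cube at (-1, 0.5) is present — its section is the full 4×14.5 rectangle (perimeter 37.00 mm); the cube at (9.5, 15) (footprint 29.5×8.5) is included at this height (perimeter 76.00 mm); Merging all regions: the regions partially overlap (shared area 23.93 mm²), so the edge portions inside another operand are dropped and the merged outline is re-measured after clipping — boundary = 136.19 mm; the cylinder at (-1.5, 4.5): section is a regular 8-gon, circumradius r=7.5 (perimeter = 2·8·7.500·sin(180°/8) = 45.92 mm); Taking the first minus the rest: starting from that combined region, the r=7.5 cylinder at (-1.5, 4.5) partially overlaps it — only the 102.60 mm² overlap (of its 159.10 mm²) is removed, clipping the outline — boundary = 132.54 mm; (whole slice rotated 15° about Z — lengths, areas and connectivity unchanged). So its perimeter = 132.54 mm. Layer 81 is larger (132.54 vs 37.00 mm).

layer 81 (z = 12.15 mm)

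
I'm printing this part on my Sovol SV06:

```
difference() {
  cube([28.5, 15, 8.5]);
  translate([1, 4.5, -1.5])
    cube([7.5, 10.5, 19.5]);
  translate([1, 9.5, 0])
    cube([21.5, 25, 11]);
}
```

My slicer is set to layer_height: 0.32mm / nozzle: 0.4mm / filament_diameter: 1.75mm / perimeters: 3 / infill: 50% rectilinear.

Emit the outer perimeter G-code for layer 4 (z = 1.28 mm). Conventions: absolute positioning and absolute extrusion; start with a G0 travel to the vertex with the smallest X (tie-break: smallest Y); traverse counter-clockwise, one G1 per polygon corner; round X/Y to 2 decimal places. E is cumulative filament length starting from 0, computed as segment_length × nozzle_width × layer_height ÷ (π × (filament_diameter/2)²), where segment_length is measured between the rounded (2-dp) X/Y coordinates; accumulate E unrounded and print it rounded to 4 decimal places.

G0 X0.00 Y0.00 Z1.28
G1 X28.50 Y0.00 E1.5167
G1 X28.50 Y15.00 E2.3149
G1 X22.50 Y15.00 E2.6342
G1 X22.50 Y9.50 E2.9269
G1 X8.50 Y9.50 E3.6719
G1 X8.50 Y4.50 E3.9380
G1 X1.00 Y4.50 E4.3371
G1 X1.00 Y15.00 E4.8959
G1 X0.00 Y15.00 E4.9491
G1 X0.00 Y0.00 E5.7474

At z = 1.28 mm: the 28.5×15 cube contributes its full rectangle; the 7.5×10.5 cube at (1, 4.5) contributes its full rectangle; the cube at (1, 9.5) (footprint 21.5×25) is included at this height; After the difference (first − rest): starting from the 28.5×15 cube, the 7.5×10.5 cube at (1, 4.5) lies inside it touching the edge (removes its full 78.75 mm²); the 21.5×25 cube at (1, 9.5) partially overlaps it — only the 77.00 mm² overlap (of its 537.50 mm²) is removed, clipping the outline — 1 connected region. The outline is a single polygon with 10 vertices. Extrusion per mm of travel: 0.4 × 0.32 / (π × 0.875²) = 0.053216. Accumulating E over each segment gives final E = 5.7474.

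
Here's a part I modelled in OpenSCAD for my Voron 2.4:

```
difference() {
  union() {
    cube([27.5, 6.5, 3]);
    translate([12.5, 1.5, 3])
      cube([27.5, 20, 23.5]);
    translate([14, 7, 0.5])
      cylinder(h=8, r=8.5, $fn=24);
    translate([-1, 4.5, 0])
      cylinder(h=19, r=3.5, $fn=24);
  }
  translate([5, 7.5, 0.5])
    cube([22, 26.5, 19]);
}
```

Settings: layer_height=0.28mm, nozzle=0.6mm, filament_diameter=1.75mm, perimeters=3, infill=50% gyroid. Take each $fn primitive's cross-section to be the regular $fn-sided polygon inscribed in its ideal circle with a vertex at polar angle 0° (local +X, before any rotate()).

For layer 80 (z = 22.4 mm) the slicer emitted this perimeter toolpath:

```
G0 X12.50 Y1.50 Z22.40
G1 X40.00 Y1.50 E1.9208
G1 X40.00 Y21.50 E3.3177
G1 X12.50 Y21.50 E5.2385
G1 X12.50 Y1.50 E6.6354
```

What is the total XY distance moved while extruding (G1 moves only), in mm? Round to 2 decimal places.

95.00 mm

Sum the Euclidean lengths of each G1 segment: total = 95.00 mm.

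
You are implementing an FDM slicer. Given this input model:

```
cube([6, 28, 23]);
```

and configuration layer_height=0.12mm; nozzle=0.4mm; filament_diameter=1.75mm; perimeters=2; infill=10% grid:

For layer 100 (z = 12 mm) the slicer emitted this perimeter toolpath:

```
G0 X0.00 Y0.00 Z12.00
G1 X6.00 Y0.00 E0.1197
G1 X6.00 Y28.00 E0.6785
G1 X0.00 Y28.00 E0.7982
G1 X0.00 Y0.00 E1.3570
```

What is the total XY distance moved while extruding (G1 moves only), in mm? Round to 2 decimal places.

68.00 mm

Sum the Euclidean lengths of each G1 segment: total = 68.00 mm.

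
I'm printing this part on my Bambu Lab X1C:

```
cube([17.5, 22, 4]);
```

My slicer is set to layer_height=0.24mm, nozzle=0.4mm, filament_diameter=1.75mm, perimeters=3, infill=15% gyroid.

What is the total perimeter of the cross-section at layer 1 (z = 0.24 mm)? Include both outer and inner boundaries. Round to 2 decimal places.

At z = 0.24 mm: the 17.5×22 cube contributes its full rectangle (perimeter 79.00 mm). Overall, the cross-section is a single solid region. Total boundary length (outer) = 79.00 mm.

79.00 mm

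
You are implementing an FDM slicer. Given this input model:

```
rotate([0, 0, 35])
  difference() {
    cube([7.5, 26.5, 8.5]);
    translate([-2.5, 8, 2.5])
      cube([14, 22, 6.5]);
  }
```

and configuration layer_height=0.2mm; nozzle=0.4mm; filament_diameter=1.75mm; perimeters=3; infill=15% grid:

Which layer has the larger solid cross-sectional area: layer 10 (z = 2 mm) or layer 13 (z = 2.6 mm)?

Layer 10 (z = 2): the 7.5×26.5 cube contributes its full rectangle (area 198.75 mm²); the cube at (-2.5, 8) is not intersected at this z (z outside [2.5, 9]); Taking the first minus the rest: none of the subtracted shapes is present at this height, so the 7.5×26.5 cube is unchanged — area = 198.75 mm²; (rotated 35° about Z; rotation is an isometry so areas/perimeters/island counts are preserved). So its area = 198.75 mm². Layer 13 (z = 2.6): the 7.5×26.5 cube contributes its full rectangle (area 198.75 mm²); the 14×22 cube at (-2.5, 8) contributes its full rectangle (area 308.00 mm²); Taking the first minus the rest: starting from the 7.5×26.5 cube (198.75 mm²), the 14×22 cube at (-2.5, 8) partially overlaps it — only the 138.75 mm² overlap (of its 308.00 mm²) is removed, clipping the outline — area = 60.00 mm²; (whole slice rotated 35° about Z — lengths, areas and connectivity unchanged). So its area = 60.00 mm². Layer 10 is larger (198.75 vs 60.00 mm²).

layer 10 (z = 2 mm)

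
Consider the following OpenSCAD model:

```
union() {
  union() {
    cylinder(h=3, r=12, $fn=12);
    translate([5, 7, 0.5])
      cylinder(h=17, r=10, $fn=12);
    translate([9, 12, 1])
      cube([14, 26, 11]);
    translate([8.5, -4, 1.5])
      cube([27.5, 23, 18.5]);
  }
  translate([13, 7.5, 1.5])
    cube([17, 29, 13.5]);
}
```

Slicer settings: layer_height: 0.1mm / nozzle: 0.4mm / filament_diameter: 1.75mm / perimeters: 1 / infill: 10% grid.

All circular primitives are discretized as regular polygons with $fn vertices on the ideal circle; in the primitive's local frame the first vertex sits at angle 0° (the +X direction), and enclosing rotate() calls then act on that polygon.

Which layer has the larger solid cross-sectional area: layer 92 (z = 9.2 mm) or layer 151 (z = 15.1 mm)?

layer 92 (z = 9.2 mm)

Layer 92 (z = 9.2): the cylinder is absent (z outside [0, 3]); the r=10 cylinder at (5, 7) gives a regular 12-gon of circumradius 10 (constant along its height) (area = (12/2)·10.000²·sin(360°/12) = 300.00 mm²); the 14×26 cube at (9, 12) contributes its full rectangle (area 364.00 mm²); the cube at (8.5, -4) (footprint 27.5×23) is included at this height (area 632.50 mm²); Combining (union): the regions partially overlap — summed areas 1296.50 mm² minus the doubly-counted overlap 181.28 mm² gives 1115.22 mm² — area = 1115.22 mm²; the cube at (13, 7.5) (footprint 17×29) is included at this height (area 493.00 mm²); Merging all regions: the regions partially overlap — summed areas 1608.22 mm² minus the doubly-counted overlap 370.50 mm² gives 1237.72 mm² — area = 1237.72 mm². So its area = 1237.72 mm². Layer 151 (z = 15.1): the cylinder does not reach this height (z outside [0, 3]); the r=10 cylinder at (5, 7) gives a regular 12-gon of circumradius 10 (constant along its height) (area = (12/2)·10.000²·sin(360°/12) = 300.00 mm²); the cube at (9, 12) does not reach this height (z outside [1, 12]); the 27.5×23 cube at (8.5, -4) contributes its full rectangle (area 632.50 mm²); Taking the union: the regions partially overlap — summed areas 932.50 mm² minus the doubly-counted overlap 83.28 mm² gives 849.22 mm² — area = 849.22 mm²; the cube at (13, 7.5) does not reach this height (z outside [1.5, 15]); Taking the union: only that combined region is present, so the union is just that shape — area = 849.22 mm². So its area = 849.22 mm². Layer 92 is larger (1237.72 vs 849.22 mm²).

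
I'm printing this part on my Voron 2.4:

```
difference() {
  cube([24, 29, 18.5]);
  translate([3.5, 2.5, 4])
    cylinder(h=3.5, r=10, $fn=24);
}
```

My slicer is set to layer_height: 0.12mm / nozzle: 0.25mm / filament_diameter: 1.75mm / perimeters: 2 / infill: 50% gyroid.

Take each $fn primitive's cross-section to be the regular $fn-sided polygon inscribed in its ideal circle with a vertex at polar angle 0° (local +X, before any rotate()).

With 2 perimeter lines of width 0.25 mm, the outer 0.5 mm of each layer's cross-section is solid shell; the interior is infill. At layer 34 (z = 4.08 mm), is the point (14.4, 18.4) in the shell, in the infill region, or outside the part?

At z = 4.08 mm: the 24×29 cube contributes its full rectangle; the cylinder at (3.5, 2.5): section is a regular 24-gon, circumradius r=10; After the difference (first − rest): starting from the 24×29 cube, the r=10 cylinder at (3.5, 2.5) partially overlaps it — only the 145.06 mm² overlap (of its 310.58 mm²) is removed, clipping the outline — 1 connected region. Overall, the cross-section is a single solid region. The nearest boundary edge runs (10.57, 9.57)→(8.50, 11.16); distance from the point to it = 9.34 mm. The point is inside the cross-section and 9.34 mm from the nearest boundary — more than the 0.5 mm shell width (2 × 0.25), so it's in the infill interior.

infill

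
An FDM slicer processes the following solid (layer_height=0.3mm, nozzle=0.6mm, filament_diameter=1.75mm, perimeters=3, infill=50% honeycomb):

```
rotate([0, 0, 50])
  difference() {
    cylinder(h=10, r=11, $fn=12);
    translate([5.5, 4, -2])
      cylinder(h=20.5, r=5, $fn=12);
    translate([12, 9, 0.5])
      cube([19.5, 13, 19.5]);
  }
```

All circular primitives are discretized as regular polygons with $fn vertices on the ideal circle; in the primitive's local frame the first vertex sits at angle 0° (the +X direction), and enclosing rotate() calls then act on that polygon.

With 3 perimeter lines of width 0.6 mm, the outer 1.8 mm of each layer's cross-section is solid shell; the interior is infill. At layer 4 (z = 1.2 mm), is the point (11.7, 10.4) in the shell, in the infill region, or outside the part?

outside

At z = 1.2 mm: the cylinder: section is a regular 12-gon, circumradius r=11; the cylinder at (5.5, 4): section is a regular 12-gon, circumradius r=5; the 19.5×13 cube at (12, 9) contributes its full rectangle; After the difference (first − rest): starting from the r=11 cylinder, the r=5 cylinder at (5.5, 4) partially overlaps it — only the 70.20 mm² overlap (of its 75.00 mm²) is removed, clipping the outline; the 19.5×13 cube at (12, 9) misses the remaining region (no effect) — 1 connected region; (rotated 50° about Z; rotation is an isometry so areas/perimeters/island counts are preserved). Overall, the cross-section is a single solid region. Undo the 50° rotation: the query point maps to (15.487, -2.278) in the un-rotated model frame. The nearest boundary edge runs (11.00, 0.00)→(9.53, -5.50); distance from the point to it = 4.92 mm. The point is not inside any of the regions above, so it lies outside the cross-section (4.92 mm from the nearest boundary).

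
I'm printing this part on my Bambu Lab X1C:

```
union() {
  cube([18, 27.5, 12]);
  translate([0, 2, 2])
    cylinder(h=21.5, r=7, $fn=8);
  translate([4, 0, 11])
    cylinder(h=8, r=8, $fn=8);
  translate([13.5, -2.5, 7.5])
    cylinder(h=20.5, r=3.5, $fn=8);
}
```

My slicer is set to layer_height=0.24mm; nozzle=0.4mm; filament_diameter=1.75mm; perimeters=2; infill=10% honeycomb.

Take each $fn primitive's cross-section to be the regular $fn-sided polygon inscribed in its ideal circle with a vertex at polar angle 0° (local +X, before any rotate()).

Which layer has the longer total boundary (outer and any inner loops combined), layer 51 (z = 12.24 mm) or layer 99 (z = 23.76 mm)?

Layer 51 (z = 12.24): the cube is absent (z outside [0, 12]); the r=7 cylinder at (0, 2) contributes a regular 8-gon of circumradius 7 (perimeter = 2·8·7.000·sin(180°/8) = 42.86 mm); the cylinder at (4, 0): section is a regular 8-gon, circumradius r=8 (perimeter = 2·8·8.000·sin(180°/8) = 48.98 mm); the r=3.5 cylinder at (13.5, -2.5) contributes a regular 8-gon of circumradius 3.5 (perimeter = 2·8·3.500·sin(180°/8) = 21.43 mm); Combining (union): the regions partially overlap (shared area 98.62 mm²), so the edge portions inside another operand are dropped and the merged outline is re-measured after clipping — boundary = 67.87 mm. So its perimeter = 67.87 mm. Layer 99 (z = 23.76): the cube does not reach this height (z outside [0, 12]); the cylinder at (0, 2) does not reach this height (z outside [2, 23.5]); the cylinder at (4, 0) does not reach this height (z outside [11, 19]); the r=3.5 cylinder at (13.5, -2.5) contributes a regular 8-gon of circumradius 3.5 (perimeter = 2·8·3.500·sin(180°/8) = 21.43 mm); Merging all regions: only the r=3.5 cylinder at (13.5, -2.5) is present, so the union is just that shape — boundary = 21.43 mm. So its perimeter = 21.43 mm. Layer 51 is larger (67.87 vs 21.43 mm).

layer 51 (z = 12.24 mm)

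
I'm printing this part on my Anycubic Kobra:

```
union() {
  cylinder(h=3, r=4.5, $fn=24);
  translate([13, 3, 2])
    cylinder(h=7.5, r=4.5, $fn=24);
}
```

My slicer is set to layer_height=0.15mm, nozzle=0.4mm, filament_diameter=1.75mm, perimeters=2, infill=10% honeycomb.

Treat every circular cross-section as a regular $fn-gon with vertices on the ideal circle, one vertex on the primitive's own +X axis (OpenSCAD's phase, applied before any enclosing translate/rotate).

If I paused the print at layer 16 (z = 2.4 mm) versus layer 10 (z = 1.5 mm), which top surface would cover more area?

layer 16 (z = 2.4 mm)

Layer 16 (z = 2.4): the r=4.5 cylinder contributes a regular 24-gon of circumradius 4.5 (area = (24/2)·4.500²·sin(360°/24) = 62.89 mm²); the r=4.5 cylinder at (13, 3) gives a regular 24-gon of circumradius 4.5 (constant along its height) (area = (24/2)·4.500²·sin(360°/24) = 62.89 mm²); Merging all regions: the 2 present regions are separate (no shared area or edge), so areas and boundary lengths simply add and each stays a separate island — area = 125.79 mm². So its area = 125.79 mm². Layer 10 (z = 1.5): the cylinder: section is a regular 24-gon, circumradius r=4.5 (area = (24/2)·4.500²·sin(360°/24) = 62.89 mm²); the cylinder at (13, 3) is absent (z outside [2, 9.5]); Merging all regions: only the r=4.5 cylinder is present, so the union is just that shape — area = 62.89 mm². So its area = 62.89 mm². Layer 16 is larger (125.79 vs 62.89 mm²).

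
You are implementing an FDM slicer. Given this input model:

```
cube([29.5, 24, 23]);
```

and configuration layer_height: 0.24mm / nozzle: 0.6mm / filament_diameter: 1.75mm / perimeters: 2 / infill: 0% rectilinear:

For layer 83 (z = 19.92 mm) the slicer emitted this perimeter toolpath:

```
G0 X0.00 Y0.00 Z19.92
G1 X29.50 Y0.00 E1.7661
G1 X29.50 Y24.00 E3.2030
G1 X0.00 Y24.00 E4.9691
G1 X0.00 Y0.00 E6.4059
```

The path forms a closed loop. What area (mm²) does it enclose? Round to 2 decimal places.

708.00 mm²

Apply the shoelace formula to the sequence of (X, Y) vertices; enclosed area = 708.00 mm².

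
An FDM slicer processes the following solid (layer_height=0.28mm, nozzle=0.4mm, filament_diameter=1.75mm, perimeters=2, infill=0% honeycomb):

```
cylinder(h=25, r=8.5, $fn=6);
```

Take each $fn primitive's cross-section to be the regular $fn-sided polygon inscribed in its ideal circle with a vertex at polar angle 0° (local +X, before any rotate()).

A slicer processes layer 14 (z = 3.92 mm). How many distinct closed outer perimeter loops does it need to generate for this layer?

At z = 3.92 mm: the cylinder: section is a regular 6-gon, circumradius r=8.5. The result has 1 disconnected region.

1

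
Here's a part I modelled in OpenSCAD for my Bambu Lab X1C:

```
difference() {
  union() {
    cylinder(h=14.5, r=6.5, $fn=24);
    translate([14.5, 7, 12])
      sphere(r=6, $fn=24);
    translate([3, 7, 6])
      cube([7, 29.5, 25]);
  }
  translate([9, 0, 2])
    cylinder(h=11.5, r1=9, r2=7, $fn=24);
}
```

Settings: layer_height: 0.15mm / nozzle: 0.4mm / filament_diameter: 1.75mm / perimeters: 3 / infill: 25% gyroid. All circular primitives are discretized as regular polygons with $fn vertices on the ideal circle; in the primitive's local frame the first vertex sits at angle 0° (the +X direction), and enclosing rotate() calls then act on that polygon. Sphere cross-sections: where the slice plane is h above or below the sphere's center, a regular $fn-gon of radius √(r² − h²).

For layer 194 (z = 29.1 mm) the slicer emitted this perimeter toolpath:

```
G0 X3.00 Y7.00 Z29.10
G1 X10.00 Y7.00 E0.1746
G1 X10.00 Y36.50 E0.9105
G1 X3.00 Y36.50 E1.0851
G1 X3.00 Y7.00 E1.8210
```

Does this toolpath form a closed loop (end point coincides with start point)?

yes

Start point (G0): (3.00, 7.00). End point (last G1): the path returns to the start — closed.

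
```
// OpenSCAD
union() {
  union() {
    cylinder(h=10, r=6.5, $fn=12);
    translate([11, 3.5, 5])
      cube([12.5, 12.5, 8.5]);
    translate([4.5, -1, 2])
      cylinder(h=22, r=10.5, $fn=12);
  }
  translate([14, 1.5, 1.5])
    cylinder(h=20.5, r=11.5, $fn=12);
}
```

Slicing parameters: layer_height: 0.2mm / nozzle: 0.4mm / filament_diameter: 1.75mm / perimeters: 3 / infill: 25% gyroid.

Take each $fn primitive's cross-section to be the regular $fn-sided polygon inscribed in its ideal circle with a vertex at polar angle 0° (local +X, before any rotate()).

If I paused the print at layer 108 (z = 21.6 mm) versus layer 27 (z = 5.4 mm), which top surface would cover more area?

Layer 108 (z = 21.6): the cylinder does not reach this height (z outside [0, 10]); the cube at (11, 3.5) is not intersected at this z (z outside [5, 13.5]); the r=10.5 cylinder at (4.5, -1) contributes a regular 12-gon of circumradius 10.5 (area = (12/2)·10.500²·sin(360°/12) = 330.75 mm²); Combining (union): only the r=10.5 cylinder at (4.5, -1) is present, so the union is just that shape — area = 330.75 mm²; the r=11.5 cylinder at (14, 1.5) gives a regular 12-gon of circumradius 11.5 (constant along its height) (area = (12/2)·11.500²·sin(360°/12) = 396.75 mm²); Taking the union: the regions partially overlap — summed areas 727.50 mm² minus the doubly-counted overlap 158.86 mm² gives 568.64 mm² — area = 568.64 mm². So its area = 568.64 mm². Layer 27 (z = 5.4): the r=6.5 cylinder contributes a regular 12-gon of circumradius 6.5 (area = (12/2)·6.500²·sin(360°/12) = 126.75 mm²); the 12.5×12.5 cube at (11, 3.5) contributes its full rectangle (area 156.25 mm²); the cylinder at (4.5, -1): section is a regular 12-gon, circumradius r=10.5 (area = (12/2)·10.500²·sin(360°/12) = 330.75 mm²); Combining (union): the regions partially overlap — summed areas 613.75 mm² minus the doubly-counted overlap 128.13 mm² gives 485.62 mm² — area = 485.62 mm²; the r=11.5 cylinder at (14, 1.5) gives a regular 12-gon of circumradius 11.5 (constant along its height) (area = (12/2)·11.500²·sin(360°/12) = 396.75 mm²); Taking the union: the regions partially overlap — summed areas 882.37 mm² minus the doubly-counted overlap 253.79 mm² gives 628.59 mm² — area = 628.59 mm². So its area = 628.59 mm². Layer 27 is larger (628.59 vs 568.64 mm²).

layer 27 (z = 5.4 mm)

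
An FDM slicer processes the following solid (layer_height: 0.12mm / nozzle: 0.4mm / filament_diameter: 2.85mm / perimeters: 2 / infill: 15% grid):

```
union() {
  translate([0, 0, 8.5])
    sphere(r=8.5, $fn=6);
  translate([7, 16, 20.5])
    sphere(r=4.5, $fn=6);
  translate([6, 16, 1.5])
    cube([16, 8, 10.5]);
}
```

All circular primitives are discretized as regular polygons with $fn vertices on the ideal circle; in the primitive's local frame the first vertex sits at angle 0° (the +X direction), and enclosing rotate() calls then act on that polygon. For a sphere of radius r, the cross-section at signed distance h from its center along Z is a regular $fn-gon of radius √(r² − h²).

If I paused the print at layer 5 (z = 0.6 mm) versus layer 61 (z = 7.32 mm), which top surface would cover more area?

layer 61 (z = 7.32 mm)

Layer 5 (z = 0.6): the r=8.5 sphere contributes a regular 6-gon of circumradius √(8.5²−7.9²) = 3.137 (area = (6/2)·3.137²·sin(360°/6) = 25.57 mm²); the sphere at (7, 16) is absent (|z−center|=19.900 > r=4.5); the cube at (6, 16) does not reach this height (z outside [1.5, 12]); Merging all regions: only the r=8.5 sphere is present, so the union is just that shape — area = 25.57 mm². So its area = 25.57 mm². Layer 61 (z = 7.32): the r=8.5 sphere slices to a regular 6-gon of circumradius 8.418 (√(r²−h²) with h=1.18 from center) (area = (6/2)·8.418²·sin(360°/6) = 184.09 mm²); the sphere at (7, 16) is not intersected at this z (|z−center|=13.180 > r=4.5); the cube at (6, 16) (footprint 16×8) is included at this height (area 128.00 mm²); Taking the union: the 2 present regions are separate (no shared area or edge), so areas and boundary lengths simply add and each stays a separate island — area = 312.09 mm². So its area = 312.09 mm². Layer 61 is larger (312.09 vs 25.57 mm²).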